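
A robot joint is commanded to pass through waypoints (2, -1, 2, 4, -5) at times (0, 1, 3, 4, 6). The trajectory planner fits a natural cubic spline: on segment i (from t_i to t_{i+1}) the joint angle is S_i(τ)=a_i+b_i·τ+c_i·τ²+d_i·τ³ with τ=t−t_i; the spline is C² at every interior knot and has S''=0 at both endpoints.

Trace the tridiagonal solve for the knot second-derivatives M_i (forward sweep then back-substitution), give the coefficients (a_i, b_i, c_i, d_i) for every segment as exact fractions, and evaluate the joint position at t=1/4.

Δ: Δ0=-3, Δ1=3/2, Δ2=2, Δ3=-9/2
row 1: diag=6, rhs=27; c'=1/3, d'=9/2
row 2: denom=6−2·1/3=16/3; d'=(3−2·9/2)/(16/3)=-9/8
row 3: denom=6−1·3/16=93/16; d'=(-39−1·-9/8)/(93/16)=-202/31
back: M3=-202/31
back: M2=-9/8−3/16·-202/31=3/31
back: M1=9/2−1/3·3/31=277/62
M: M0=0, M1=277/62, M2=3/31, M3=-202/31, M4=0
seg 0: a=2, c=M0/2=0, d=(M1−M0)/(6·1)=277/372, b=Δ0−h0·(2M0+M1)/6=-1393/372
seg 1: a=-1, c=M1/2=277/124, d=(M2−M1)/(6·2)=-271/744, b=Δ1−h1·(2M1+M2)/6=-281/186
seg 2: a=2, c=M2/2=3/62, d=(M3−M2)/(6·1)=-205/186, b=Δ2−h2·(2M2+M3)/6=284/93
seg 3: a=4, c=M3/2=-101/31, d=(M4−M3)/(6·2)=101/186, b=Δ3−h3·(2M3+M4)/6=-29/186
t_q=1/4 → seg 0, τ=1/4; S=2+-1393/372·τ+0·τ²+277/372·τ³=8535/7936

  seg 0: a=2 b=-1393/372 c=0 d=277/372
  seg 1: a=-1 b=-281/186 c=277/124 d=-271/744
  seg 2: a=2 b=284/93 c=3/62 d=-205/186
  seg 3: a=4 b=-29/186 c=-101/31 d=101/186
S(1/4) = 8535/7936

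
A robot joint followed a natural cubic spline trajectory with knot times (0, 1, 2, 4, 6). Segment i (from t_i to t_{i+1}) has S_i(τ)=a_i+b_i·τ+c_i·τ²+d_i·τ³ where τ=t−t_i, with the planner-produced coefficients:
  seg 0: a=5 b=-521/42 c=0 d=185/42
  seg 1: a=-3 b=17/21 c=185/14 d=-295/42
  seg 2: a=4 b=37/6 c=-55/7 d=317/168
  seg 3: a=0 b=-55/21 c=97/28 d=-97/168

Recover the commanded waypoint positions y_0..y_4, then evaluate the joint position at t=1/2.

y_0=5 y_1=-3 y_2=4 y_3=0 y_4=4
S(1/2) = -73/112

y_0 = S_0(0) = a_0 = 5
y_1 = S_1(0) = a_1 = -3
y_2 = S_2(0) = a_2 = 4
y_3 = S_3(0) = a_3 = 0
y_4 = S_3(2) = 4
t_q=1/2 is in segment 0 (τ=1/2); S_0(τ)=-73/112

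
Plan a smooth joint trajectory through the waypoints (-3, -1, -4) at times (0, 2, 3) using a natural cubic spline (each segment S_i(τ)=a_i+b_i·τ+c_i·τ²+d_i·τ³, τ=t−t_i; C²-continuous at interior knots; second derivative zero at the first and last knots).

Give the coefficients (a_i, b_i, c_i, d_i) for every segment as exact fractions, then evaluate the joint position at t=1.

Δ: Δ0=1, Δ1=-3
row 1: diag=6, rhs=-24; c'=1/6, d'=-4
back: M1=-4
M: M0=0, M1=-4, M2=0
seg 0: a=-3, c=M0/2=0, d=(M1−M0)/(6·2)=-1/3, b=Δ0−h0·(2M0+M1)/6=7/3
seg 1: a=-1, c=M1/2=-2, d=(M2−M1)/(6·1)=2/3, b=Δ1−h1·(2M1+M2)/6=-5/3
t_q=1 → seg 0, τ=1; S=-3+7/3·τ+0·τ²+-1/3·τ³=-1

  seg 0: a=-3 b=7/3 c=0 d=-1/3
  seg 1: a=-1 b=-5/3 c=-2 d=2/3
S(1) = -1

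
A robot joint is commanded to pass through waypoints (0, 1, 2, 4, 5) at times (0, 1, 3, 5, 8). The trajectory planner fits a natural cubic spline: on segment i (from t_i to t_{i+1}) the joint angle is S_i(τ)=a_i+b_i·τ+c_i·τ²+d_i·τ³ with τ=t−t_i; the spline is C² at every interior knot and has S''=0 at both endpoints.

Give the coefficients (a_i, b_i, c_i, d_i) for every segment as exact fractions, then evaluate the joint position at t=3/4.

Δ: Δ0=1, Δ1=1/2, Δ2=1, Δ3=1/3
row 1: diag=6, rhs=-3; c'=1/3, d'=-1/2
row 2: denom=8−2·1/3=22/3; d'=(3−2·-1/2)/(22/3)=6/11
row 3: denom=10−2·3/11=104/11; d'=(-4−2·6/11)/(104/11)=-7/13
back: M3=-7/13
back: M2=6/11−3/11·-7/13=9/13
back: M1=-1/2−1/3·9/13=-19/26
M: M0=0, M1=-19/26, M2=9/13, M3=-7/13, M4=0
seg 0: a=0, c=M0/2=0, d=(M1−M0)/(6·1)=-19/156, b=Δ0−h0·(2M0+M1)/6=175/156
seg 1: a=1, c=M1/2=-19/52, d=(M2−M1)/(6·2)=37/312, b=Δ1−h1·(2M1+M2)/6=59/78
seg 2: a=2, c=M2/2=9/26, d=(M3−M2)/(6·2)=-4/39, b=Δ2−h2·(2M2+M3)/6=28/39
seg 3: a=4, c=M3/2=-7/26, d=(M4−M3)/(6·3)=7/234, b=Δ3−h3·(2M3+M4)/6=34/39
t_q=3/4 → seg 0, τ=3/4; S=0+175/156·τ+0·τ²+-19/156·τ³=2629/3328

  seg 0: a=0 b=175/156 c=0 d=-19/156
  seg 1: a=1 b=59/78 c=-19/52 d=37/312
  seg 2: a=2 b=28/39 c=9/26 d=-4/39
  seg 3: a=4 b=34/39 c=-7/26 d=7/234
S(3/4) = 2629/3328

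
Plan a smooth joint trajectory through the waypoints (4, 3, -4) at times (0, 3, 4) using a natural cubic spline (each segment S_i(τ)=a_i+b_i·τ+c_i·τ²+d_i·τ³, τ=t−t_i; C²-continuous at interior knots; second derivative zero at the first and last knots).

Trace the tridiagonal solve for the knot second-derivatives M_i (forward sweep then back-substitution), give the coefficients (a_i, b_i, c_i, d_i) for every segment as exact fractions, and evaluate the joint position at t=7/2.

  seg 0: a=4 b=13/6 c=0 d=-5/18
  seg 1: a=3 b=-16/3 c=-5/2 d=5/6
S(7/2) = -3/16

Δ: Δ0=-1/3, Δ1=-7
row 1: diag=8, rhs=-40; c'=1/8, d'=-5
back: M1=-5
M: M0=0, M1=-5, M2=0
seg 0: a=4, c=M0/2=0, d=(M1−M0)/(6·3)=-5/18, b=Δ0−h0·(2M0+M1)/6=13/6
seg 1: a=3, c=M1/2=-5/2, d=(M2−M1)/(6·1)=5/6, b=Δ1−h1·(2M1+M2)/6=-16/3
t_q=7/2 → seg 1, τ=1/2; S=3+-16/3·τ+-5/2·τ²+5/6·τ³=-3/16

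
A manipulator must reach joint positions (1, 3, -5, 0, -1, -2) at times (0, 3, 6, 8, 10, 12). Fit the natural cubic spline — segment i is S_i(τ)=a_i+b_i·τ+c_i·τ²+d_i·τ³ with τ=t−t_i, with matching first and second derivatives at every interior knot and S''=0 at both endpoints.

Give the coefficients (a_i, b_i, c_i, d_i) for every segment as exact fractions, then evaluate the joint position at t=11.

Δ: Δ0=2/3, Δ1=-8/3, Δ2=5/2, Δ3=-1/2, Δ4=-1/2
row 1: diag=12, rhs=-20; c'=1/4, d'=-5/3
row 2: denom=10−3·1/4=37/4; d'=(31−3·-5/3)/(37/4)=144/37
row 3: denom=8−2·8/37=280/37; d'=(-18−2·144/37)/(280/37)=-477/140
row 4: denom=8−2·37/140=523/70; d'=(0−2·-477/140)/(523/70)=477/523
back: M4=477/523
back: M3=-477/140−37/140·477/523=-1908/523
back: M2=144/37−8/37·-1908/523=2448/523
back: M1=-5/3−1/4·2448/523=-4451/1569
M: M0=0, M1=-4451/1569, M2=2448/523, M3=-1908/523, M4=477/523, M5=0
seg 0: a=1, c=M0/2=0, d=(M1−M0)/(6·3)=-4451/28242, b=Δ0−h0·(2M0+M1)/6=2181/1046
seg 1: a=3, c=M1/2=-4451/3138, d=(M2−M1)/(6·3)=11795/28242, b=Δ1−h1·(2M1+M2)/6=-1135/523
seg 2: a=-5, c=M2/2=1224/523, d=(M3−M2)/(6·2)=-363/523, b=Δ2−h2·(2M2+M3)/6=623/1046
seg 3: a=0, c=M3/2=-954/523, d=(M4−M3)/(6·2)=795/2092, b=Δ3−h3·(2M3+M4)/6=1703/1046
seg 4: a=-1, c=M4/2=477/1046, d=(M5−M4)/(6·2)=-159/2092, b=Δ4−h4·(2M4+M5)/6=-1159/1046
t_q=11 → seg 4, τ=1; S=-1+-1159/1046·τ+477/1046·τ²+-159/2092·τ³=-3615/2092

  seg 0: a=1 b=2181/1046 c=0 d=-4451/28242
  seg 1: a=3 b=-1135/523 c=-4451/3138 d=11795/28242
  seg 2: a=-5 b=623/1046 c=1224/523 d=-363/523
  seg 3: a=0 b=1703/1046 c=-954/523 d=795/2092
  seg 4: a=-1 b=-1159/1046 c=477/1046 d=-159/2092
S(11) = -3615/2092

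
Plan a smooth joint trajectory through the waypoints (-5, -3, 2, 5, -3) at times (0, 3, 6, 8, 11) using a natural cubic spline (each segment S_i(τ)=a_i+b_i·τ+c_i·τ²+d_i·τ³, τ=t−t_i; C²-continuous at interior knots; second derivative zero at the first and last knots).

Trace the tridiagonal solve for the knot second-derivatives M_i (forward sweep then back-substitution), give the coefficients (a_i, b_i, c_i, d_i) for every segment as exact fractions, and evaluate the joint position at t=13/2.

  seg 0: a=-5 b=80/177 c=0 d=38/1593
  seg 1: a=-3 b=194/177 c=38/177 d=-13/1593
  seg 2: a=2 b=383/177 c=25/177 d=-335/1416
  seg 3: a=5 b=-13/118 c=-905/708 d=905/6372
S(13/2) = 11659/3776

Δ: Δ0=2/3, Δ1=5/3, Δ2=3/2, Δ3=-8/3
row 1: diag=12, rhs=6; c'=1/4, d'=1/2
row 2: denom=10−3·1/4=37/4; d'=(-1−3·1/2)/(37/4)=-10/37
row 3: denom=10−2·8/37=354/37; d'=(-25−2·-10/37)/(354/37)=-905/354
back: M3=-905/354
back: M2=-10/37−8/37·-905/354=50/177
back: M1=1/2−1/4·50/177=76/177
M: M0=0, M1=76/177, M2=50/177, M3=-905/354, M4=0
seg 0: a=-5, c=M0/2=0, d=(M1−M0)/(6·3)=38/1593, b=Δ0−h0·(2M0+M1)/6=80/177
seg 1: a=-3, c=M1/2=38/177, d=(M2−M1)/(6·3)=-13/1593, b=Δ1−h1·(2M1+M2)/6=194/177
seg 2: a=2, c=M2/2=25/177, d=(M3−M2)/(6·2)=-335/1416, b=Δ2−h2·(2M2+M3)/6=383/177
seg 3: a=5, c=M3/2=-905/708, d=(M4−M3)/(6·3)=905/6372, b=Δ3−h3·(2M3+M4)/6=-13/118
t_q=13/2 → seg 2, τ=1/2; S=2+383/177·τ+25/177·τ²+-335/1416·τ³=11659/3776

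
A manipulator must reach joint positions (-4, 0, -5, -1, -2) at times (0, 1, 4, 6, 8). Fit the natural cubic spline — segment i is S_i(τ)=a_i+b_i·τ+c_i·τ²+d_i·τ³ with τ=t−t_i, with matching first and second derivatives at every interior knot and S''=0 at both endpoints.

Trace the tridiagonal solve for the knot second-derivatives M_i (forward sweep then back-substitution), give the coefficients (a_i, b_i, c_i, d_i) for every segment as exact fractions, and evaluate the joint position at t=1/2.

  seg 0: a=-4 b=8033/1608 c=0 d=-1601/1608
  seg 1: a=0 b=1615/804 c=-1601/536 d=2833/4824
  seg 2: a=-5 b=-91/1608 c=154/67 d=-4085/6432
  seg 3: a=-1 b=1219/804 c=-1621/1072 d=1621/6432
S(1/2) = -6975/4288

Δ: Δ0=4, Δ1=-5/3, Δ2=2, Δ3=-1/2
row 1: diag=8, rhs=-34; c'=3/8, d'=-17/4
row 2: denom=10−3·3/8=71/8; d'=(22−3·-17/4)/(71/8)=278/71
row 3: denom=8−2·16/71=536/71; d'=(-15−2·278/71)/(536/71)=-1621/536
back: M3=-1621/536
back: M2=278/71−16/71·-1621/536=308/67
back: M1=-17/4−3/8·308/67=-1601/268
M: M0=0, M1=-1601/268, M2=308/67, M3=-1621/536, M4=0
seg 0: a=-4, c=M0/2=0, d=(M1−M0)/(6·1)=-1601/1608, b=Δ0−h0·(2M0+M1)/6=8033/1608
seg 1: a=0, c=M1/2=-1601/536, d=(M2−M1)/(6·3)=2833/4824, b=Δ1−h1·(2M1+M2)/6=1615/804
seg 2: a=-5, c=M2/2=154/67, d=(M3−M2)/(6·2)=-4085/6432, b=Δ2−h2·(2M2+M3)/6=-91/1608
seg 3: a=-1, c=M3/2=-1621/1072, d=(M4−M3)/(6·2)=1621/6432, b=Δ3−h3·(2M3+M4)/6=1219/804
t_q=1/2 → seg 0, τ=1/2; S=-4+8033/1608·τ+0·τ²+-1601/1608·τ³=-6975/4288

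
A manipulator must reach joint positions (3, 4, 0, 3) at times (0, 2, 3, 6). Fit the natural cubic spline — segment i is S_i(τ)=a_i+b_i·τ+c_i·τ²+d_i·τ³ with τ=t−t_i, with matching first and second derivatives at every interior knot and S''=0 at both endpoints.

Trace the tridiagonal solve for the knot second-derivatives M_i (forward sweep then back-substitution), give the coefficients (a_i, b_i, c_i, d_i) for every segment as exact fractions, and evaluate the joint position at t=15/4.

Δ: Δ0=1/2, Δ1=-4, Δ2=1
row 1: diag=6, rhs=-27; c'=1/6, d'=-9/2
row 2: denom=8−1·1/6=47/6; d'=(30−1·-9/2)/(47/6)=207/47
back: M2=207/47
back: M1=-9/2−1/6·207/47=-246/47
M: M0=0, M1=-246/47, M2=207/47, M3=0
seg 0: a=3, c=M0/2=0, d=(M1−M0)/(6·2)=-41/94, b=Δ0−h0·(2M0+M1)/6=211/94
seg 1: a=4, c=M1/2=-123/47, d=(M2−M1)/(6·1)=151/94, b=Δ1−h1·(2M1+M2)/6=-281/94
seg 2: a=0, c=M2/2=207/94, d=(M3−M2)/(6·3)=-23/94, b=Δ2−h2·(2M2+M3)/6=-160/47
t_q=15/4 → seg 2, τ=3/4; S=0+-160/47·τ+207/94·τ²+-23/94·τ³=-8529/6016

  seg 0: a=3 b=211/94 c=0 d=-41/94
  seg 1: a=4 b=-281/94 c=-123/47 d=151/94
  seg 2: a=0 b=-160/47 c=207/94 d=-23/94
S(15/4) = -8529/6016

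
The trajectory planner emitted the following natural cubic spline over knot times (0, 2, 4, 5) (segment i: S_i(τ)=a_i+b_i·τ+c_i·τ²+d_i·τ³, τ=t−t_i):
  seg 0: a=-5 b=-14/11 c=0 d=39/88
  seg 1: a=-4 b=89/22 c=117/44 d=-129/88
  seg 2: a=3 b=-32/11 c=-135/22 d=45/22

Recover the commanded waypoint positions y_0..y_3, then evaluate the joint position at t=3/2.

y_0=-5 y_1=-4 y_2=3 y_3=-4
S(3/2) = -3811/704

y_0 = S_0(0) = a_0 = -5
y_1 = S_1(0) = a_1 = -4
y_2 = S_2(0) = a_2 = 3
y_3 = S_2(1) = -4
t_q=3/2 is in segment 0 (τ=3/2); S_0(τ)=-3811/704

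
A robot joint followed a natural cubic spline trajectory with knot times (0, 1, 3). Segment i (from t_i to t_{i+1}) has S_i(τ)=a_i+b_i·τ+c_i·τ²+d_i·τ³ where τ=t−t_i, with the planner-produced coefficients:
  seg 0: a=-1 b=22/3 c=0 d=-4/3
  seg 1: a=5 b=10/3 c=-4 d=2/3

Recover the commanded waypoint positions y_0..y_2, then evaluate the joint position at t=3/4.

y_0=-1 y_1=5 y_2=1
S(3/4) = 63/16

y_0 = S_0(0) = a_0 = -1
y_1 = S_1(0) = a_1 = 5
y_2 = S_1(2) = 1
t_q=3/4 is in segment 0 (τ=3/4); S_0(τ)=63/16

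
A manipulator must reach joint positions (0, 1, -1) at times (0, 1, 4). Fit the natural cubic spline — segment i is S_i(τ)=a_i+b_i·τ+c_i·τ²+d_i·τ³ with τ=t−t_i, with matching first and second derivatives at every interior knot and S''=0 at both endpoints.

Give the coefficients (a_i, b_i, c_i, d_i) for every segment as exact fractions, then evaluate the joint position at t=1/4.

  seg 0: a=0 b=29/24 c=0 d=-5/24
  seg 1: a=1 b=7/12 c=-5/8 d=5/72
S(1/4) = 153/512

Δ: Δ0=1, Δ1=-2/3
row 1: diag=8, rhs=-10; c'=3/8, d'=-5/4
back: M1=-5/4
M: M0=0, M1=-5/4, M2=0
seg 0: a=0, c=M0/2=0, d=(M1−M0)/(6·1)=-5/24, b=Δ0−h0·(2M0+M1)/6=29/24
seg 1: a=1, c=M1/2=-5/8, d=(M2−M1)/(6·3)=5/72, b=Δ1−h1·(2M1+M2)/6=7/12
t_q=1/4 → seg 0, τ=1/4; S=0+29/24·τ+0·τ²+-5/24·τ³=153/512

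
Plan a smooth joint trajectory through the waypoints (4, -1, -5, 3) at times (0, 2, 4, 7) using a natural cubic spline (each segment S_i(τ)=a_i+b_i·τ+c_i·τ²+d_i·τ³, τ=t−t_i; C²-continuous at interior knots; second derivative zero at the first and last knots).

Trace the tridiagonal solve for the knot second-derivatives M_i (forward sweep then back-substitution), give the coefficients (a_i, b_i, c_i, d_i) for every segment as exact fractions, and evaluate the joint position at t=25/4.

Δ: Δ0=-5/2, Δ1=-2, Δ2=8/3
row 1: diag=8, rhs=3; c'=1/4, d'=3/8
row 2: denom=10−2·1/4=19/2; d'=(28−2·3/8)/(19/2)=109/38
back: M2=109/38
back: M1=3/8−1/4·109/38=-13/38
M: M0=0, M1=-13/38, M2=109/38, M3=0
seg 0: a=4, c=M0/2=0, d=(M1−M0)/(6·2)=-13/456, b=Δ0−h0·(2M0+M1)/6=-136/57
seg 1: a=-1, c=M1/2=-13/76, d=(M2−M1)/(6·2)=61/228, b=Δ1−h1·(2M1+M2)/6=-311/114
seg 2: a=-5, c=M2/2=109/76, d=(M3−M2)/(6·3)=-109/684, b=Δ2−h2·(2M2+M3)/6=-23/114
t_q=25/4 → seg 2, τ=9/4; S=-5+-23/114·τ+109/76·τ²+-109/684·τ³=-41/4864

  seg 0: a=4 b=-136/57 c=0 d=-13/456
  seg 1: a=-1 b=-311/114 c=-13/76 d=61/228
  seg 2: a=-5 b=-23/114 c=109/76 d=-109/684
S(25/4) = -41/4864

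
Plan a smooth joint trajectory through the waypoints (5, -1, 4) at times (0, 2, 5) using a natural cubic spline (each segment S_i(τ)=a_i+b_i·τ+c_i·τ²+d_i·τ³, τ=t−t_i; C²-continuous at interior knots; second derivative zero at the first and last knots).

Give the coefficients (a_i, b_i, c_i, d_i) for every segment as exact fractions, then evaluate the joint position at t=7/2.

  seg 0: a=5 b=-59/15 c=0 d=7/30
  seg 1: a=-1 b=-17/15 c=7/5 d=-7/45
S(7/2) = -3/40

Δ: Δ0=-3, Δ1=5/3
row 1: diag=10, rhs=28; c'=3/10, d'=14/5
back: M1=14/5
M: M0=0, M1=14/5, M2=0
seg 0: a=5, c=M0/2=0, d=(M1−M0)/(6·2)=7/30, b=Δ0−h0·(2M0+M1)/6=-59/15
seg 1: a=-1, c=M1/2=7/5, d=(M2−M1)/(6·3)=-7/45, b=Δ1−h1·(2M1+M2)/6=-17/15
t_q=7/2 → seg 1, τ=3/2; S=-1+-17/15·τ+7/5·τ²+-7/45·τ³=-3/40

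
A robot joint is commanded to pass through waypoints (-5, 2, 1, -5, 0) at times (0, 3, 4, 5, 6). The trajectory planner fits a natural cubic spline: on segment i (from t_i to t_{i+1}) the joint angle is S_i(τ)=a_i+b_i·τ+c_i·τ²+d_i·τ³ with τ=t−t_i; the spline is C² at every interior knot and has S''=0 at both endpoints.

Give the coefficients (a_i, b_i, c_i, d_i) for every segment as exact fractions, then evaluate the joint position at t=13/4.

Δ: Δ0=7/3, Δ1=-1, Δ2=-6, Δ3=5
row 1: diag=8, rhs=-20; c'=1/8, d'=-5/2
row 2: denom=4−1·1/8=31/8; d'=(-30−1·-5/2)/(31/8)=-220/31
row 3: denom=4−1·8/31=116/31; d'=(66−1·-220/31)/(116/31)=1133/58
back: M3=1133/58
back: M2=-220/31−8/31·1133/58=-352/29
back: M1=-5/2−1/8·-352/29=-57/58
M: M0=0, M1=-57/58, M2=-352/29, M3=1133/58, M4=0
seg 0: a=-5, c=M0/2=0, d=(M1−M0)/(6·3)=-19/348, b=Δ0−h0·(2M0+M1)/6=983/348
seg 1: a=2, c=M1/2=-57/116, d=(M2−M1)/(6·1)=-647/348, b=Δ1−h1·(2M1+M2)/6=235/174
seg 2: a=1, c=M2/2=-176/29, d=(M3−M2)/(6·1)=1837/348, b=Δ2−h2·(2M2+M3)/6=-1813/348
seg 3: a=-5, c=M3/2=1133/116, d=(M4−M3)/(6·1)=-1133/348, b=Δ3−h3·(2M3+M4)/6=-263/174
t_q=13/4 → seg 1, τ=1/4; S=2+235/174·τ+-57/116·τ²+-647/348·τ³=16911/7424

  seg 0: a=-5 b=983/348 c=0 d=-19/348
  seg 1: a=2 b=235/174 c=-57/116 d=-647/348
  seg 2: a=1 b=-1813/348 c=-176/29 d=1837/348
  seg 3: a=-5 b=-263/174 c=1133/116 d=-1133/348
S(13/4) = 16911/7424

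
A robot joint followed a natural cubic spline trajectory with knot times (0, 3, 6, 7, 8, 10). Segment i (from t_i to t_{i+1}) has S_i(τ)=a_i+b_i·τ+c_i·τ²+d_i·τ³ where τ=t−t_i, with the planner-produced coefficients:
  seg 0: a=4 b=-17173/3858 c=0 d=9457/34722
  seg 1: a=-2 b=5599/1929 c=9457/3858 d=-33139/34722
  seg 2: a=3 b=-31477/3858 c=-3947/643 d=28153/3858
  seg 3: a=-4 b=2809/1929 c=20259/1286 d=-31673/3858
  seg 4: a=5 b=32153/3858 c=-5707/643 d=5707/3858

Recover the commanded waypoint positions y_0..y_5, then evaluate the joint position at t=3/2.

y_0 = S_0(0) = a_0 = 4
y_1 = S_1(0) = a_1 = -2
y_2 = S_2(0) = a_2 = 3
y_3 = S_3(0) = a_3 = -4
y_4 = S_4(0) = a_4 = 5
y_5 = S_4(2) = -2
t_q=3/2 is in segment 0 (τ=3/2); S_0(τ)=-18083/10288

y_0=4 y_1=-2 y_2=3 y_3=-4 y_4=5 y_5=-2
S(3/2) = -18083/10288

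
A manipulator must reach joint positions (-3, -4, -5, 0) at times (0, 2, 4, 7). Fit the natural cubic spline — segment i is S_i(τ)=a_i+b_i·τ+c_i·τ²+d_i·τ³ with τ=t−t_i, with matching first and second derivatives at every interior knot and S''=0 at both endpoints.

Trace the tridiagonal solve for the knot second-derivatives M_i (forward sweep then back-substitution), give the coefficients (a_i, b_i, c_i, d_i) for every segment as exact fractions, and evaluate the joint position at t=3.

Δ: Δ0=-1/2, Δ1=-1/2, Δ2=5/3
row 1: diag=8, rhs=0; c'=1/4, d'=0
row 2: denom=10−2·1/4=19/2; d'=(13−2·0)/(19/2)=26/19
back: M2=26/19
back: M1=0−1/4·26/19=-13/38
M: M0=0, M1=-13/38, M2=26/19, M3=0
seg 0: a=-3, c=M0/2=0, d=(M1−M0)/(6·2)=-13/456, b=Δ0−h0·(2M0+M1)/6=-22/57
seg 1: a=-4, c=M1/2=-13/76, d=(M2−M1)/(6·2)=65/456, b=Δ1−h1·(2M1+M2)/6=-83/114
seg 2: a=-5, c=M2/2=13/19, d=(M3−M2)/(6·3)=-13/171, b=Δ2−h2·(2M2+M3)/6=17/57
t_q=3 → seg 1, τ=1; S=-4+-83/114·τ+-13/76·τ²+65/456·τ³=-723/152

  seg 0: a=-3 b=-22/57 c=0 d=-13/456
  seg 1: a=-4 b=-83/114 c=-13/76 d=65/456
  seg 2: a=-5 b=17/57 c=13/19 d=-13/171
S(3) = -723/152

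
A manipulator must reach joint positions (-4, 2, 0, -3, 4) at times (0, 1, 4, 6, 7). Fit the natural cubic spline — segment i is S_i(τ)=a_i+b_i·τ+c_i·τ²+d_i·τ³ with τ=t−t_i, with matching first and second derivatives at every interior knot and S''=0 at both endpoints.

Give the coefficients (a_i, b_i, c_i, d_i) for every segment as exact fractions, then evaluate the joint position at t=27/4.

  seg 0: a=-4 b=4007/591 c=0 d=-461/591
  seg 1: a=2 b=2624/591 c=-461/197 d=377/1773
  seg 2: a=0 b=-2281/591 c=-84/197 d=3797/4728
  seg 3: a=-3 b=4813/1182 c=3461/788 d=-3461/2364
S(27/4) = 96167/50432

Δ: Δ0=6, Δ1=-2/3, Δ2=-3/2, Δ3=7
row 1: diag=8, rhs=-40; c'=3/8, d'=-5
row 2: denom=10−3·3/8=71/8; d'=(-5−3·-5)/(71/8)=80/71
row 3: denom=6−2·16/71=394/71; d'=(51−2·80/71)/(394/71)=3461/394
back: M3=3461/394
back: M2=80/71−16/71·3461/394=-168/197
back: M1=-5−3/8·-168/197=-922/197
M: M0=0, M1=-922/197, M2=-168/197, M3=3461/394, M4=0
seg 0: a=-4, c=M0/2=0, d=(M1−M0)/(6·1)=-461/591, b=Δ0−h0·(2M0+M1)/6=4007/591
seg 1: a=2, c=M1/2=-461/197, d=(M2−M1)/(6·3)=377/1773, b=Δ1−h1·(2M1+M2)/6=2624/591
seg 2: a=0, c=M2/2=-84/197, d=(M3−M2)/(6·2)=3797/4728, b=Δ2−h2·(2M2+M3)/6=-2281/591
seg 3: a=-3, c=M3/2=3461/788, d=(M4−M3)/(6·1)=-3461/2364, b=Δ3−h3·(2M3+M4)/6=4813/1182
t_q=27/4 → seg 3, τ=3/4; S=-3+4813/1182·τ+3461/788·τ²+-3461/2364·τ³=96167/50432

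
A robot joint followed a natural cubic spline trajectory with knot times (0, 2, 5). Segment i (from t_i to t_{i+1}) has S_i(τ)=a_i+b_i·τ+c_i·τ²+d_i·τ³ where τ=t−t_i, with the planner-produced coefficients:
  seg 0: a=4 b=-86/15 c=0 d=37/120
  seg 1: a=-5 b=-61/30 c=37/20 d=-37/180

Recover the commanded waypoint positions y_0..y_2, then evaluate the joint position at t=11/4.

y_0 = S_0(0) = a_0 = 4
y_1 = S_1(0) = a_1 = -5
y_2 = S_1(3) = 0
t_q=11/4 is in segment 1 (τ=3/4); S_1(τ)=-7131/1280

y_0=4 y_1=-5 y_2=0
S(11/4) = -7131/1280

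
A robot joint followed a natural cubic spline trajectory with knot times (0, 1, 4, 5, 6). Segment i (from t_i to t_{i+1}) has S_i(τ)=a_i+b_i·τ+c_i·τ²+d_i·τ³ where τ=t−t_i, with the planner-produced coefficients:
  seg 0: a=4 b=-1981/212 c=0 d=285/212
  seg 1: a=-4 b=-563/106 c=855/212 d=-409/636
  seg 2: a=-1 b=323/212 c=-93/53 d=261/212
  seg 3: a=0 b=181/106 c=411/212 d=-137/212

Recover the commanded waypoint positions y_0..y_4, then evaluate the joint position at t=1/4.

y_0=4 y_1=-4 y_2=-1 y_3=0 y_4=3
S(1/4) = 22861/13568

y_0 = S_0(0) = a_0 = 4
y_1 = S_1(0) = a_1 = -4
y_2 = S_2(0) = a_2 = -1
y_3 = S_3(0) = a_3 = 0
y_4 = S_3(1) = 3
t_q=1/4 is in segment 0 (τ=1/4); S_0(τ)=22861/13568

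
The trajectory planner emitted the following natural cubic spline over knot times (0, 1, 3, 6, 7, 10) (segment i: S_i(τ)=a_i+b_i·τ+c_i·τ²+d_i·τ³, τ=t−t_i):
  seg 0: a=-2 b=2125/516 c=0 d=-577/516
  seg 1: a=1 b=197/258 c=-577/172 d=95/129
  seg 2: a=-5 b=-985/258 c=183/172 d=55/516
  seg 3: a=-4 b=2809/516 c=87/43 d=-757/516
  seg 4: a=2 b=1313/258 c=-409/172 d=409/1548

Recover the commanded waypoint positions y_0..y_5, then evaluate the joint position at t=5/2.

y_0=-2 y_1=1 y_2=-5 y_3=-4 y_4=2 y_5=3
S(5/2) = -2007/688

y_0 = S_0(0) = a_0 = -2
y_1 = S_1(0) = a_1 = 1
y_2 = S_2(0) = a_2 = -5
y_3 = S_3(0) = a_3 = -4
y_4 = S_4(0) = a_4 = 2
y_5 = S_4(3) = 3
t_q=5/2 is in segment 1 (τ=3/2); S_1(τ)=-2007/688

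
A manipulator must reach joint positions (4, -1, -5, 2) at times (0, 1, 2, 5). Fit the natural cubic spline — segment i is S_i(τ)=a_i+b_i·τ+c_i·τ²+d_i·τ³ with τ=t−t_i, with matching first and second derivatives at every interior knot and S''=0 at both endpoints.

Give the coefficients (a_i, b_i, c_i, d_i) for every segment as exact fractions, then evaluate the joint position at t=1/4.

Δ: Δ0=-5, Δ1=-4, Δ2=7/3
row 1: diag=4, rhs=6; c'=1/4, d'=3/2
row 2: denom=8−1·1/4=31/4; d'=(38−1·3/2)/(31/4)=146/31
back: M2=146/31
back: M1=3/2−1/4·146/31=10/31
M: M0=0, M1=10/31, M2=146/31, M3=0
seg 0: a=4, c=M0/2=0, d=(M1−M0)/(6·1)=5/93, b=Δ0−h0·(2M0+M1)/6=-470/93
seg 1: a=-1, c=M1/2=5/31, d=(M2−M1)/(6·1)=68/93, b=Δ1−h1·(2M1+M2)/6=-455/93
seg 2: a=-5, c=M2/2=73/31, d=(M3−M2)/(6·3)=-73/279, b=Δ2−h2·(2M2+M3)/6=-221/93
t_q=1/4 → seg 0, τ=1/4; S=4+-470/93·τ+0·τ²+5/93·τ³=5431/1984

  seg 0: a=4 b=-470/93 c=0 d=5/93
  seg 1: a=-1 b=-455/93 c=5/31 d=68/93
  seg 2: a=-5 b=-221/93 c=73/31 d=-73/279
S(1/4) = 5431/1984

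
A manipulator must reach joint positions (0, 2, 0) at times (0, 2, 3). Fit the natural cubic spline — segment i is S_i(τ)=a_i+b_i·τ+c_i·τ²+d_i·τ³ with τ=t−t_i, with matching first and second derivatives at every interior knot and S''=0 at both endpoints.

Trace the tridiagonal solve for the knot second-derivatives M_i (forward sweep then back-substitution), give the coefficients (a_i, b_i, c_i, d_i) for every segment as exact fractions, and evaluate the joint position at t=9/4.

  seg 0: a=0 b=2 c=0 d=-1/4
  seg 1: a=2 b=-1 c=-3/2 d=1/2
S(9/4) = 213/128

Δ: Δ0=1, Δ1=-2
row 1: diag=6, rhs=-18; c'=1/6, d'=-3
back: M1=-3
M: M0=0, M1=-3, M2=0
seg 0: a=0, c=M0/2=0, d=(M1−M0)/(6·2)=-1/4, b=Δ0−h0·(2M0+M1)/6=2
seg 1: a=2, c=M1/2=-3/2, d=(M2−M1)/(6·1)=1/2, b=Δ1−h1·(2M1+M2)/6=-1
t_q=9/4 → seg 1, τ=1/4; S=2+-1·τ+-3/2·τ²+1/2·τ³=213/128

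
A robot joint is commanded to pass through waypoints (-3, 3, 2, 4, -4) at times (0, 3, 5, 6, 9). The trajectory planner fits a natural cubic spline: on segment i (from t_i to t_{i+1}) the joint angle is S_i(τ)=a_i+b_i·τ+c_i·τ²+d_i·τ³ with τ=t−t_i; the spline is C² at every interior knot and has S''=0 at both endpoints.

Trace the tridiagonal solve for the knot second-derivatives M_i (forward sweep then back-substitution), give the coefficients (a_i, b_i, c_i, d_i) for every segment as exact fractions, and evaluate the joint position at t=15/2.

  seg 0: a=-3 b=2753/876 c=0 d=-1001/7884
  seg 1: a=3 b=-125/438 c=-1001/876 d=907/1752
  seg 2: a=2 b=99/73 c=430/219 d=-289/219
  seg 3: a=4 b=290/219 c=-437/219 d=437/1971
S(15/2) = 1311/584

Δ: Δ0=2, Δ1=-1/2, Δ2=2, Δ3=-8/3
row 1: diag=10, rhs=-15; c'=1/5, d'=-3/2
row 2: denom=6−2·1/5=28/5; d'=(15−2·-3/2)/(28/5)=45/14
row 3: denom=8−1·5/28=219/28; d'=(-28−1·45/14)/(219/28)=-874/219
back: M3=-874/219
back: M2=45/14−5/28·-874/219=860/219
back: M1=-3/2−1/5·860/219=-1001/438
M: M0=0, M1=-1001/438, M2=860/219, M3=-874/219, M4=0
seg 0: a=-3, c=M0/2=0, d=(M1−M0)/(6·3)=-1001/7884, b=Δ0−h0·(2M0+M1)/6=2753/876
seg 1: a=3, c=M1/2=-1001/876, d=(M2−M1)/(6·2)=907/1752, b=Δ1−h1·(2M1+M2)/6=-125/438
seg 2: a=2, c=M2/2=430/219, d=(M3−M2)/(6·1)=-289/219, b=Δ2−h2·(2M2+M3)/6=99/73
seg 3: a=4, c=M3/2=-437/219, d=(M4−M3)/(6·3)=437/1971, b=Δ3−h3·(2M3+M4)/6=290/219
t_q=15/2 → seg 3, τ=3/2; S=4+290/219·τ+-437/219·τ²+437/1971·τ³=1311/584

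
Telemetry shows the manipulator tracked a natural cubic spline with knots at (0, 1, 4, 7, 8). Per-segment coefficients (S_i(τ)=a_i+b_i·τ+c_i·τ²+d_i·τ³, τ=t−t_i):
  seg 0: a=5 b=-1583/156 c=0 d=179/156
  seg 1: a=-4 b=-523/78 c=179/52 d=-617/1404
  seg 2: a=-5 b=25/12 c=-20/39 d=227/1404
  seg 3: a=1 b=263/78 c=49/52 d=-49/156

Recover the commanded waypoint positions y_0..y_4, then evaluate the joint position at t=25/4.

y_0 = S_0(0) = a_0 = 5
y_1 = S_1(0) = a_1 = -4
y_2 = S_2(0) = a_2 = -5
y_3 = S_3(0) = a_3 = 1
y_4 = S_3(1) = 5
t_q=25/4 is in segment 2 (τ=9/4); S_2(τ)=-3551/3328

y_0=5 y_1=-4 y_2=-5 y_3=1 y_4=5
S(25/4) = -3551/3328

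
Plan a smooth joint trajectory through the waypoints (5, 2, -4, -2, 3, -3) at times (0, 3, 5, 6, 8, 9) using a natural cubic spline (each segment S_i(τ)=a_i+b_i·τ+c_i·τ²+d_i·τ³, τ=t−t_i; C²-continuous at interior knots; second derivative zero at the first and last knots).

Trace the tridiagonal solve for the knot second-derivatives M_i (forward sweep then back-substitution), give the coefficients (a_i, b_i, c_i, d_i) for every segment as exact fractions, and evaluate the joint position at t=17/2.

Δ: Δ0=-1, Δ1=-3, Δ2=2, Δ3=5/2, Δ4=-6
row 1: diag=10, rhs=-12; c'=1/5, d'=-6/5
row 2: denom=6−2·1/5=28/5; d'=(30−2·-6/5)/(28/5)=81/14
row 3: denom=6−1·5/28=163/28; d'=(3−1·81/14)/(163/28)=-78/163
row 4: denom=6−2·56/163=866/163; d'=(-51−2·-78/163)/(866/163)=-8157/866
back: M4=-8157/866
back: M3=-78/163−56/163·-8157/866=1194/433
back: M2=81/14−5/28·1194/433=2292/433
back: M1=-6/5−1/5·2292/433=-978/433
M: M0=0, M1=-978/433, M2=2292/433, M3=1194/433, M4=-8157/866, M5=0
seg 0: a=5, c=M0/2=0, d=(M1−M0)/(6·3)=-163/1299, b=Δ0−h0·(2M0+M1)/6=56/433
seg 1: a=2, c=M1/2=-489/433, d=(M2−M1)/(6·2)=545/866, b=Δ1−h1·(2M1+M2)/6=-1411/433
seg 2: a=-4, c=M2/2=1146/433, d=(M3−M2)/(6·1)=-183/433, b=Δ2−h2·(2M2+M3)/6=-97/433
seg 3: a=-2, c=M3/2=597/433, d=(M4−M3)/(6·2)=-3515/3464, b=Δ3−h3·(2M3+M4)/6=1646/433
seg 4: a=3, c=M4/2=-8157/1732, d=(M5−M4)/(6·1)=2719/1732, b=Δ4−h4·(2M4+M5)/6=-2477/866
t_q=17/2 → seg 4, τ=1/2; S=3+-2477/866·τ+-8157/1732·τ²+2719/1732·τ³=8157/13856

  seg 0: a=5 b=56/433 c=0 d=-163/1299
  seg 1: a=2 b=-1411/433 c=-489/433 d=545/866
  seg 2: a=-4 b=-97/433 c=1146/433 d=-183/433
  seg 3: a=-2 b=1646/433 c=597/433 d=-3515/3464
  seg 4: a=3 b=-2477/866 c=-8157/1732 d=2719/1732
S(17/2) = 8157/13856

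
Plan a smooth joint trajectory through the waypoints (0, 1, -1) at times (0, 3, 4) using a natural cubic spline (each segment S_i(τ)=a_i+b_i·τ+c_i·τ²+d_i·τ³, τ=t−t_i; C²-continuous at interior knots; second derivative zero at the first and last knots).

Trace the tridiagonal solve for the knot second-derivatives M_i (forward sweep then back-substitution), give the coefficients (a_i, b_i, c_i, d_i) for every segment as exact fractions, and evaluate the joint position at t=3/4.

  seg 0: a=0 b=29/24 c=0 d=-7/72
  seg 1: a=1 b=-17/12 c=-7/8 d=7/24
S(3/4) = 443/512

Δ: Δ0=1/3, Δ1=-2
row 1: diag=8, rhs=-14; c'=1/8, d'=-7/4
back: M1=-7/4
M: M0=0, M1=-7/4, M2=0
seg 0: a=0, c=M0/2=0, d=(M1−M0)/(6·3)=-7/72, b=Δ0−h0·(2M0+M1)/6=29/24
seg 1: a=1, c=M1/2=-7/8, d=(M2−M1)/(6·1)=7/24, b=Δ1−h1·(2M1+M2)/6=-17/12
t_q=3/4 → seg 0, τ=3/4; S=0+29/24·τ+0·τ²+-7/72·τ³=443/512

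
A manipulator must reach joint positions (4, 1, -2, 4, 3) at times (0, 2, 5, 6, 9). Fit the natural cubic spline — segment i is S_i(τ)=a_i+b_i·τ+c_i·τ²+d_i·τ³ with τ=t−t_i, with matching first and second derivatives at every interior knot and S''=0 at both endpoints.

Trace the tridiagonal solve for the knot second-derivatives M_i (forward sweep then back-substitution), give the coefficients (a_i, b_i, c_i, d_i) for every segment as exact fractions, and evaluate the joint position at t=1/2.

Δ: Δ0=-3/2, Δ1=-1, Δ2=6, Δ3=-1/3
row 1: diag=10, rhs=3; c'=3/10, d'=3/10
row 2: denom=8−3·3/10=71/10; d'=(42−3·3/10)/(71/10)=411/71
row 3: denom=8−1·10/71=558/71; d'=(-38−1·411/71)/(558/71)=-3109/558
back: M3=-3109/558
back: M2=411/71−10/71·-3109/558=1834/279
back: M1=3/10−3/10·1834/279=-311/186
M: M0=0, M1=-311/186, M2=1834/279, M3=-3109/558, M4=0
seg 0: a=4, c=M0/2=0, d=(M1−M0)/(6·2)=-311/2232, b=Δ0−h0·(2M0+M1)/6=-263/279
seg 1: a=1, c=M1/2=-311/372, d=(M2−M1)/(6·3)=4601/10044, b=Δ1−h1·(2M1+M2)/6=-1459/558
seg 2: a=-2, c=M2/2=917/279, d=(M3−M2)/(6·1)=-251/124, b=Δ2−h2·(2M2+M3)/6=5287/1116
seg 3: a=4, c=M3/2=-3109/1116, d=(M4−M3)/(6·3)=3109/10044, b=Δ3−h3·(2M3+M4)/6=2923/558
t_q=1/2 → seg 0, τ=1/2; S=4+-263/279·τ+0·τ²+-311/2232·τ³=20899/5952

  seg 0: a=4 b=-263/279 c=0 d=-311/2232
  seg 1: a=1 b=-1459/558 c=-311/372 d=4601/10044
  seg 2: a=-2 b=5287/1116 c=917/279 d=-251/124
  seg 3: a=4 b=2923/558 c=-3109/1116 d=3109/10044
S(1/2) = 20899/5952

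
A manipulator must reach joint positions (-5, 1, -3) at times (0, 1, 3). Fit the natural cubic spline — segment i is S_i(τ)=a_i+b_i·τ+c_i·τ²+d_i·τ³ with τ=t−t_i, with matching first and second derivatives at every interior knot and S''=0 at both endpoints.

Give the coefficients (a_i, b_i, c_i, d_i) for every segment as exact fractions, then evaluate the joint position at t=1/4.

Δ: Δ0=6, Δ1=-2
row 1: diag=6, rhs=-48; c'=1/3, d'=-8
back: M1=-8
M: M0=0, M1=-8, M2=0
seg 0: a=-5, c=M0/2=0, d=(M1−M0)/(6·1)=-4/3, b=Δ0−h0·(2M0+M1)/6=22/3
seg 1: a=1, c=M1/2=-4, d=(M2−M1)/(6·2)=2/3, b=Δ1−h1·(2M1+M2)/6=10/3
t_q=1/4 → seg 0, τ=1/4; S=-5+22/3·τ+0·τ²+-4/3·τ³=-51/16

  seg 0: a=-5 b=22/3 c=0 d=-4/3
  seg 1: a=1 b=10/3 c=-4 d=2/3
S(1/4) = -51/16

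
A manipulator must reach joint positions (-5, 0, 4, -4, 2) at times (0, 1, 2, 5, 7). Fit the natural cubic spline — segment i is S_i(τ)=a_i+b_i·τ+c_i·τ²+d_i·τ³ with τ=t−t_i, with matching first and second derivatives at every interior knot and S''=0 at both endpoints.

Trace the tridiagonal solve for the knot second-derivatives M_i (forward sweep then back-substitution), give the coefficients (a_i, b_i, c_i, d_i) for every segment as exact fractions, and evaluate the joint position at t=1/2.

  seg 0: a=-5 b=2036/411 c=0 d=19/411
  seg 1: a=0 b=2093/411 c=19/137 d=-506/411
  seg 2: a=4 b=689/411 c=-487/137 d=866/1233
  seg 3: a=-4 b=-283/411 c=379/137 d=-379/822
S(1/2) = -2759/1096

Δ: Δ0=5, Δ1=4, Δ2=-8/3, Δ3=3
row 1: diag=4, rhs=-6; c'=1/4, d'=-3/2
row 2: denom=8−1·1/4=31/4; d'=(-40−1·-3/2)/(31/4)=-154/31
row 3: denom=10−3·12/31=274/31; d'=(34−3·-154/31)/(274/31)=758/137
back: M3=758/137
back: M2=-154/31−12/31·758/137=-974/137
back: M1=-3/2−1/4·-974/137=38/137
M: M0=0, M1=38/137, M2=-974/137, M3=758/137, M4=0
seg 0: a=-5, c=M0/2=0, d=(M1−M0)/(6·1)=19/411, b=Δ0−h0·(2M0+M1)/6=2036/411
seg 1: a=0, c=M1/2=19/137, d=(M2−M1)/(6·1)=-506/411, b=Δ1−h1·(2M1+M2)/6=2093/411
seg 2: a=4, c=M2/2=-487/137, d=(M3−M2)/(6·3)=866/1233, b=Δ2−h2·(2M2+M3)/6=689/411
seg 3: a=-4, c=M3/2=379/137, d=(M4−M3)/(6·2)=-379/822, b=Δ3−h3·(2M3+M4)/6=-283/411
t_q=1/2 → seg 0, τ=1/2; S=-5+2036/411·τ+0·τ²+19/411·τ³=-2759/1096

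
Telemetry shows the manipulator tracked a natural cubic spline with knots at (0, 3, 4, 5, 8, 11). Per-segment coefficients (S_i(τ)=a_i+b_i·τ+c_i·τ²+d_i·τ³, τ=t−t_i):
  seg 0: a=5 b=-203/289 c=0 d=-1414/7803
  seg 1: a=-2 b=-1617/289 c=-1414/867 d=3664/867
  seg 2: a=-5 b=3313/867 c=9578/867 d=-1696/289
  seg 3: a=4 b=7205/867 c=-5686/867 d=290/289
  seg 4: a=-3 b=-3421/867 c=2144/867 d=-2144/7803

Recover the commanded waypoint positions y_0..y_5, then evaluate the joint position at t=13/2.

y_0 = S_0(0) = a_0 = 5
y_1 = S_1(0) = a_1 = -2
y_2 = S_2(0) = a_2 = -5
y_3 = S_3(0) = a_3 = 4
y_4 = S_4(0) = a_4 = -3
y_5 = S_4(3) = 0
t_q=13/2 is in segment 3 (τ=3/2); S_3(τ)=5891/1156

y_0=5 y_1=-2 y_2=-5 y_3=4 y_4=-3 y_5=0
S(13/2) = 5891/1156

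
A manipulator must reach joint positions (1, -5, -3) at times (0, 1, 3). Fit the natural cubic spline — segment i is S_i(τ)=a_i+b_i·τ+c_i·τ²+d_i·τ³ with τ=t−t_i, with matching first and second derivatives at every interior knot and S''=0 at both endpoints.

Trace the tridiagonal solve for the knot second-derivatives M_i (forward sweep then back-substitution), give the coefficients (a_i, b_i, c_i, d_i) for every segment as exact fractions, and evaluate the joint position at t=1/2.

  seg 0: a=1 b=-43/6 c=0 d=7/6
  seg 1: a=-5 b=-11/3 c=7/2 d=-7/12
S(1/2) = -39/16

Δ: Δ0=-6, Δ1=1
row 1: diag=6, rhs=42; c'=1/3, d'=7
back: M1=7
M: M0=0, M1=7, M2=0
seg 0: a=1, c=M0/2=0, d=(M1−M0)/(6·1)=7/6, b=Δ0−h0·(2M0+M1)/6=-43/6
seg 1: a=-5, c=M1/2=7/2, d=(M2−M1)/(6·2)=-7/12, b=Δ1−h1·(2M1+M2)/6=-11/3
t_q=1/2 → seg 0, τ=1/2; S=1+-43/6·τ+0·τ²+7/6·τ³=-39/16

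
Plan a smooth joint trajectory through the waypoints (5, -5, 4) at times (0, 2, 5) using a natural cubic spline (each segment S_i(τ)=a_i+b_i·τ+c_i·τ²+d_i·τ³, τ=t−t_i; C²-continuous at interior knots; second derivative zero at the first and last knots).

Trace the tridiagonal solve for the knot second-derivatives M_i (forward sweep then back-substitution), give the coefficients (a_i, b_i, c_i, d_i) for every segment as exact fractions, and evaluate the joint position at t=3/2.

Δ: Δ0=-5, Δ1=3
row 1: diag=10, rhs=48; c'=3/10, d'=24/5
back: M1=24/5
M: M0=0, M1=24/5, M2=0
seg 0: a=5, c=M0/2=0, d=(M1−M0)/(6·2)=2/5, b=Δ0−h0·(2M0+M1)/6=-33/5
seg 1: a=-5, c=M1/2=12/5, d=(M2−M1)/(6·3)=-4/15, b=Δ1−h1·(2M1+M2)/6=-9/5
t_q=3/2 → seg 0, τ=3/2; S=5+-33/5·τ+0·τ²+2/5·τ³=-71/20

  seg 0: a=5 b=-33/5 c=0 d=2/5
  seg 1: a=-5 b=-9/5 c=12/5 d=-4/15
S(3/2) = -71/20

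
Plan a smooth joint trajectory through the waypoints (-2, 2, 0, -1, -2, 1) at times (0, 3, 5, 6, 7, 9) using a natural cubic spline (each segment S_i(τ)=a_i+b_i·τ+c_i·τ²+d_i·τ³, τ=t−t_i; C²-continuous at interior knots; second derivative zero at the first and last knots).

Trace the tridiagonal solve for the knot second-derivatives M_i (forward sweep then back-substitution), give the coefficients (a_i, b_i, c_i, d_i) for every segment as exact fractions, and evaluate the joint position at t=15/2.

  seg 0: a=-2 b=7729/3684 c=0 d=-313/3684
  seg 1: a=2 b=-361/1842 c=-939/1228 d=167/921
  seg 2: a=0 b=-1987/1842 c=397/1228 d=-901/3684
  seg 3: a=-1 b=-4295/3684 c=-126/307 d=2123/3684
  seg 4: a=-2 b=-475/1842 c=1619/1228 d=-1619/7368
S(15/2) = -35893/19648

Δ: Δ0=4/3, Δ1=-1, Δ2=-1, Δ3=-1, Δ4=3/2
row 1: diag=10, rhs=-14; c'=1/5, d'=-7/5
row 2: denom=6−2·1/5=28/5; d'=(0−2·-7/5)/(28/5)=1/2
row 3: denom=4−1·5/28=107/28; d'=(0−1·1/2)/(107/28)=-14/107
row 4: denom=6−1·28/107=614/107; d'=(15−1·-14/107)/(614/107)=1619/614
back: M4=1619/614
back: M3=-14/107−28/107·1619/614=-252/307
back: M2=1/2−5/28·-252/307=397/614
back: M1=-7/5−1/5·397/614=-939/614
M: M0=0, M1=-939/614, M2=397/614, M3=-252/307, M4=1619/614, M5=0
seg 0: a=-2, c=M0/2=0, d=(M1−M0)/(6·3)=-313/3684, b=Δ0−h0·(2M0+M1)/6=7729/3684
seg 1: a=2, c=M1/2=-939/1228, d=(M2−M1)/(6·2)=167/921, b=Δ1−h1·(2M1+M2)/6=-361/1842
seg 2: a=0, c=M2/2=397/1228, d=(M3−M2)/(6·1)=-901/3684, b=Δ2−h2·(2M2+M3)/6=-1987/1842
seg 3: a=-1, c=M3/2=-126/307, d=(M4−M3)/(6·1)=2123/3684, b=Δ3−h3·(2M3+M4)/6=-4295/3684
seg 4: a=-2, c=M4/2=1619/1228, d=(M5−M4)/(6·2)=-1619/7368, b=Δ4−h4·(2M4+M5)/6=-475/1842
t_q=15/2 → seg 4, τ=1/2; S=-2+-475/1842·τ+1619/1228·τ²+-1619/7368·τ³=-35893/19648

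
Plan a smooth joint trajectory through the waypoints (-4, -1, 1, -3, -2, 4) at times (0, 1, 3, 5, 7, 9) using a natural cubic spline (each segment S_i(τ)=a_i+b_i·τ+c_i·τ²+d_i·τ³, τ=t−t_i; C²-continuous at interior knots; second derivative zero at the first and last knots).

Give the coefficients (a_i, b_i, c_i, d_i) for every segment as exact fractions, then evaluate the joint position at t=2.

  seg 0: a=-4 b=115/36 c=0 d=-7/36
  seg 1: a=-1 b=47/18 c=-7/12 d=-1/9
  seg 2: a=1 b=-19/18 c=-5/4 d=7/18
  seg 3: a=-3 b=-25/18 c=13/12 d=-5/72
  seg 4: a=-2 b=19/9 c=2/3 d=-1/9
S(2) = 11/12

Δ: Δ0=3, Δ1=1, Δ2=-2, Δ3=1/2, Δ4=3
row 1: diag=6, rhs=-12; c'=1/3, d'=-2
row 2: denom=8−2·1/3=22/3; d'=(-18−2·-2)/(22/3)=-21/11
row 3: denom=8−2·3/11=82/11; d'=(15−2·-21/11)/(82/11)=207/82
row 4: denom=8−2·11/41=306/41; d'=(15−2·207/82)/(306/41)=4/3
back: M4=4/3
back: M3=207/82−11/41·4/3=13/6
back: M2=-21/11−3/11·13/6=-5/2
back: M1=-2−1/3·-5/2=-7/6
M: M0=0, M1=-7/6, M2=-5/2, M3=13/6, M4=4/3, M5=0
seg 0: a=-4, c=M0/2=0, d=(M1−M0)/(6·1)=-7/36, b=Δ0−h0·(2M0+M1)/6=115/36
seg 1: a=-1, c=M1/2=-7/12, d=(M2−M1)/(6·2)=-1/9, b=Δ1−h1·(2M1+M2)/6=47/18
seg 2: a=1, c=M2/2=-5/4, d=(M3−M2)/(6·2)=7/18, b=Δ2−h2·(2M2+M3)/6=-19/18
seg 3: a=-3, c=M3/2=13/12, d=(M4−M3)/(6·2)=-5/72, b=Δ3−h3·(2M3+M4)/6=-25/18
seg 4: a=-2, c=M4/2=2/3, d=(M5−M4)/(6·2)=-1/9, b=Δ4−h4·(2M4+M5)/6=19/9
t_q=2 → seg 1, τ=1; S=-1+47/18·τ+-7/12·τ²+-1/9·τ³=11/12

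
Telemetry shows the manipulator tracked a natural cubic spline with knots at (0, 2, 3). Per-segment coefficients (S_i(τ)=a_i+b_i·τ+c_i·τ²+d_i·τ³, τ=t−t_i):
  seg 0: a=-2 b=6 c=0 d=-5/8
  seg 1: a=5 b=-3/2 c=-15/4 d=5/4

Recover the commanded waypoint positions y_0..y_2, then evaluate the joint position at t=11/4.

y_0=-2 y_1=5 y_2=1
S(11/4) = 587/256

y_0 = S_0(0) = a_0 = -2
y_1 = S_1(0) = a_1 = 5
y_2 = S_1(1) = 1
t_q=11/4 is in segment 1 (τ=3/4); S_1(τ)=587/256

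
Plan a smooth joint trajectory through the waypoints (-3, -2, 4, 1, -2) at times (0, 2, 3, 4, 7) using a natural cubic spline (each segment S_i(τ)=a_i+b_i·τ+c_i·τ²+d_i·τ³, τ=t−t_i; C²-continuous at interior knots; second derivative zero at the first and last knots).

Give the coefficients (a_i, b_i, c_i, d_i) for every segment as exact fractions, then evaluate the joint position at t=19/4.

Δ: Δ0=1/2, Δ1=6, Δ2=-3, Δ3=-1
row 1: diag=6, rhs=33; c'=1/6, d'=11/2
row 2: denom=4−1·1/6=23/6; d'=(-54−1·11/2)/(23/6)=-357/23
row 3: denom=8−1·6/23=178/23; d'=(12−1·-357/23)/(178/23)=633/178
back: M3=633/178
back: M2=-357/23−6/23·633/178=-1464/89
back: M1=11/2−1/6·-1464/89=1467/178
M: M0=0, M1=1467/178, M2=-1464/89, M3=633/178, M4=0
seg 0: a=-3, c=M0/2=0, d=(M1−M0)/(6·2)=489/712, b=Δ0−h0·(2M0+M1)/6=-200/89
seg 1: a=-2, c=M1/2=1467/356, d=(M2−M1)/(6·1)=-1465/356, b=Δ1−h1·(2M1+M2)/6=1067/178
seg 2: a=4, c=M2/2=-732/89, d=(M3−M2)/(6·1)=1187/356, b=Δ2−h2·(2M2+M3)/6=673/356
seg 3: a=1, c=M3/2=633/356, d=(M4−M3)/(6·3)=-211/1068, b=Δ3−h3·(2M3+M4)/6=-811/178
t_q=19/4 → seg 3, τ=3/4; S=1+-811/178·τ+633/356·τ²+-211/1068·τ³=-34183/22784

  seg 0: a=-3 b=-200/89 c=0 d=489/712
  seg 1: a=-2 b=1067/178 c=1467/356 d=-1465/356
  seg 2: a=4 b=673/356 c=-732/89 d=1187/356
  seg 3: a=1 b=-811/178 c=633/356 d=-211/1068
S(19/4) = -34183/22784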